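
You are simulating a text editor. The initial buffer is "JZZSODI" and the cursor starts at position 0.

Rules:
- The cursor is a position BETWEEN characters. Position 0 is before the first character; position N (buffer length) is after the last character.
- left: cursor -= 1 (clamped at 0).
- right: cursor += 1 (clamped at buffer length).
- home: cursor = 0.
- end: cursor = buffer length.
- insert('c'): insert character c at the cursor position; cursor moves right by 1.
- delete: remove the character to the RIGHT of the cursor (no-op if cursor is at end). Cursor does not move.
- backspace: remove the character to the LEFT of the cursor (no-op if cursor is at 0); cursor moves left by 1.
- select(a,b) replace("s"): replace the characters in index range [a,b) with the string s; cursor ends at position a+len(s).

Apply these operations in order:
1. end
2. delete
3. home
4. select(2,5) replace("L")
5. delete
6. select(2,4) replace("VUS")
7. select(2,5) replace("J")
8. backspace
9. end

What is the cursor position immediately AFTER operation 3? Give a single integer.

Answer: 0

Derivation:
After op 1 (end): buf='JZZSODI' cursor=7
After op 2 (delete): buf='JZZSODI' cursor=7
After op 3 (home): buf='JZZSODI' cursor=0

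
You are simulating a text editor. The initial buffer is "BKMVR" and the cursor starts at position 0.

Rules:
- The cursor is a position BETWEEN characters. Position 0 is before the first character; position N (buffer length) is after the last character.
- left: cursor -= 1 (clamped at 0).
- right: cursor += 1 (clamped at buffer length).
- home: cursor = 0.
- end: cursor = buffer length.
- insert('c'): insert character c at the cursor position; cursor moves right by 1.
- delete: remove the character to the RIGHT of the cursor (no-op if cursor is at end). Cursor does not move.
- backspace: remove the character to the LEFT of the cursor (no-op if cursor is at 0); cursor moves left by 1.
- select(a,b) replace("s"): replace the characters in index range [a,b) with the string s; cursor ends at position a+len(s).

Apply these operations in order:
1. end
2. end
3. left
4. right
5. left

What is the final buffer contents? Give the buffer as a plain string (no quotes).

After op 1 (end): buf='BKMVR' cursor=5
After op 2 (end): buf='BKMVR' cursor=5
After op 3 (left): buf='BKMVR' cursor=4
After op 4 (right): buf='BKMVR' cursor=5
After op 5 (left): buf='BKMVR' cursor=4

Answer: BKMVR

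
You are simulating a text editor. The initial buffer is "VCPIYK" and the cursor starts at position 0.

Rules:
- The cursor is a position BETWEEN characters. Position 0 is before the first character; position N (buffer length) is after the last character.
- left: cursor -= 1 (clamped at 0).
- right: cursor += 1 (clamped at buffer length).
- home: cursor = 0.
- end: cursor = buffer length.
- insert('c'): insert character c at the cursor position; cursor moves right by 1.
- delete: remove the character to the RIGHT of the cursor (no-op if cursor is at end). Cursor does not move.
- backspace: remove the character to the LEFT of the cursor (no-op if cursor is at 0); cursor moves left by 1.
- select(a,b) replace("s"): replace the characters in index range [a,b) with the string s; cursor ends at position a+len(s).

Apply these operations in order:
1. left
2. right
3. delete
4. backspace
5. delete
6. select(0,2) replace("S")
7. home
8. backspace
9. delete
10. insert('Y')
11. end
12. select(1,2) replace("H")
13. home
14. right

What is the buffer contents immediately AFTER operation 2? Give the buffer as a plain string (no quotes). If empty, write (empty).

Answer: VCPIYK

Derivation:
After op 1 (left): buf='VCPIYK' cursor=0
After op 2 (right): buf='VCPIYK' cursor=1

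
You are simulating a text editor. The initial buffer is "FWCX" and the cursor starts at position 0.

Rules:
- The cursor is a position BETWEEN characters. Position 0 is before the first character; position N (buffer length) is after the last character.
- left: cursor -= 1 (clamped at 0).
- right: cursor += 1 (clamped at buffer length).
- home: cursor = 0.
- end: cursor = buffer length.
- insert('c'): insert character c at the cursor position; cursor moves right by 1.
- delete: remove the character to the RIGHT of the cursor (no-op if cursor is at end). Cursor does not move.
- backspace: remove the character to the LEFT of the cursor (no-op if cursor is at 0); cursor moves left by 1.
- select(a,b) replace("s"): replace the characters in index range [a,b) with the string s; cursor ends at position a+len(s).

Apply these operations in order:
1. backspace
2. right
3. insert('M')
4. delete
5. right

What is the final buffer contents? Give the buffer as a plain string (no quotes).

Answer: FMCX

Derivation:
After op 1 (backspace): buf='FWCX' cursor=0
After op 2 (right): buf='FWCX' cursor=1
After op 3 (insert('M')): buf='FMWCX' cursor=2
After op 4 (delete): buf='FMCX' cursor=2
After op 5 (right): buf='FMCX' cursor=3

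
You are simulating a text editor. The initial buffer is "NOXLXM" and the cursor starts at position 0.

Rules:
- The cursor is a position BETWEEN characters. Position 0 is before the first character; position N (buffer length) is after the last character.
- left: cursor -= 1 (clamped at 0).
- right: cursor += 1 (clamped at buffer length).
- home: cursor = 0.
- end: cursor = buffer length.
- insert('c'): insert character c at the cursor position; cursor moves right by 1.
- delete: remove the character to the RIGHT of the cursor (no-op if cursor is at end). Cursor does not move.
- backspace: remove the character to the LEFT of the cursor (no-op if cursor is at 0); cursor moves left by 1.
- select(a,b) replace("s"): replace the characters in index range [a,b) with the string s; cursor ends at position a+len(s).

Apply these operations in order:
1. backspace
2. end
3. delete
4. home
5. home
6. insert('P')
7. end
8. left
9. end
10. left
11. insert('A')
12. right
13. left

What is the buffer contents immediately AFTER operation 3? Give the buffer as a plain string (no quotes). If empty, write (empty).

After op 1 (backspace): buf='NOXLXM' cursor=0
After op 2 (end): buf='NOXLXM' cursor=6
After op 3 (delete): buf='NOXLXM' cursor=6

Answer: NOXLXM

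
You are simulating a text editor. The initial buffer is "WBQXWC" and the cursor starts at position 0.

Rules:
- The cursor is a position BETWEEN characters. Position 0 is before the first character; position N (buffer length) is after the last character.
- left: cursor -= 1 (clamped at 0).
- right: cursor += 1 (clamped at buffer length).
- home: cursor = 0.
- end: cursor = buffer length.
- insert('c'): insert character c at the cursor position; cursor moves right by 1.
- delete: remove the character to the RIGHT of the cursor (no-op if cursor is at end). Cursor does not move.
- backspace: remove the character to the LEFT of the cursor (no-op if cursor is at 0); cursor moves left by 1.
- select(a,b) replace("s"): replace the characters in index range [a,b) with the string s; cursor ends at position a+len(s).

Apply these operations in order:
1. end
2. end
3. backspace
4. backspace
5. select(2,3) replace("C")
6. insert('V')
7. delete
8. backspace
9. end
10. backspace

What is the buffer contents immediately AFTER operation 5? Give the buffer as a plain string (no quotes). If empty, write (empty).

Answer: WBCX

Derivation:
After op 1 (end): buf='WBQXWC' cursor=6
After op 2 (end): buf='WBQXWC' cursor=6
After op 3 (backspace): buf='WBQXW' cursor=5
After op 4 (backspace): buf='WBQX' cursor=4
After op 5 (select(2,3) replace("C")): buf='WBCX' cursor=3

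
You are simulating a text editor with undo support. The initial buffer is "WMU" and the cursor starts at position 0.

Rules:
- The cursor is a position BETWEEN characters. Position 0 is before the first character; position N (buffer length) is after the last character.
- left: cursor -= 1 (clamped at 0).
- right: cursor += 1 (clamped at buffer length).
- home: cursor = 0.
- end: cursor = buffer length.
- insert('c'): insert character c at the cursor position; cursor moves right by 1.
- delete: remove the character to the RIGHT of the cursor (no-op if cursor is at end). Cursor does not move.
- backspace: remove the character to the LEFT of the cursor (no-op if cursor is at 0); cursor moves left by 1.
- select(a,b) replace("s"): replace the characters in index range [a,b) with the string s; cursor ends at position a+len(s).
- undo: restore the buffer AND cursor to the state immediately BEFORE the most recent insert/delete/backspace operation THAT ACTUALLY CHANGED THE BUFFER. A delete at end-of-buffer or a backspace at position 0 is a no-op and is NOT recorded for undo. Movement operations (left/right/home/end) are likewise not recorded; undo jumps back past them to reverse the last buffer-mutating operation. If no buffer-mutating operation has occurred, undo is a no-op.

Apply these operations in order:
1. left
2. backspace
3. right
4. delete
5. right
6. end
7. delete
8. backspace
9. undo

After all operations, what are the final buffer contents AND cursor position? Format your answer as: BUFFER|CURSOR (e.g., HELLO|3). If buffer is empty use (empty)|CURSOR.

After op 1 (left): buf='WMU' cursor=0
After op 2 (backspace): buf='WMU' cursor=0
After op 3 (right): buf='WMU' cursor=1
After op 4 (delete): buf='WU' cursor=1
After op 5 (right): buf='WU' cursor=2
After op 6 (end): buf='WU' cursor=2
After op 7 (delete): buf='WU' cursor=2
After op 8 (backspace): buf='W' cursor=1
After op 9 (undo): buf='WU' cursor=2

Answer: WU|2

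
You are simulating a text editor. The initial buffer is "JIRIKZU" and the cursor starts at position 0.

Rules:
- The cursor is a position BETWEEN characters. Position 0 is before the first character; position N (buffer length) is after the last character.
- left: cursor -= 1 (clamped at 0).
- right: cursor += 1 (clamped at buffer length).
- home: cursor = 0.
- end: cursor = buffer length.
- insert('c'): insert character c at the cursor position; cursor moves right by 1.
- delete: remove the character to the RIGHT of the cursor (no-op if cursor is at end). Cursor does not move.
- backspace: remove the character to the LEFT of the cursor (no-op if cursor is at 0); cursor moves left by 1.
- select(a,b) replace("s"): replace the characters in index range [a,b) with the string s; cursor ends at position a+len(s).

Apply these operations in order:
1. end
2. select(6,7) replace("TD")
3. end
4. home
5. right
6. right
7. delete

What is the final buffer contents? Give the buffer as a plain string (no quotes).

After op 1 (end): buf='JIRIKZU' cursor=7
After op 2 (select(6,7) replace("TD")): buf='JIRIKZTD' cursor=8
After op 3 (end): buf='JIRIKZTD' cursor=8
After op 4 (home): buf='JIRIKZTD' cursor=0
After op 5 (right): buf='JIRIKZTD' cursor=1
After op 6 (right): buf='JIRIKZTD' cursor=2
After op 7 (delete): buf='JIIKZTD' cursor=2

Answer: JIIKZTD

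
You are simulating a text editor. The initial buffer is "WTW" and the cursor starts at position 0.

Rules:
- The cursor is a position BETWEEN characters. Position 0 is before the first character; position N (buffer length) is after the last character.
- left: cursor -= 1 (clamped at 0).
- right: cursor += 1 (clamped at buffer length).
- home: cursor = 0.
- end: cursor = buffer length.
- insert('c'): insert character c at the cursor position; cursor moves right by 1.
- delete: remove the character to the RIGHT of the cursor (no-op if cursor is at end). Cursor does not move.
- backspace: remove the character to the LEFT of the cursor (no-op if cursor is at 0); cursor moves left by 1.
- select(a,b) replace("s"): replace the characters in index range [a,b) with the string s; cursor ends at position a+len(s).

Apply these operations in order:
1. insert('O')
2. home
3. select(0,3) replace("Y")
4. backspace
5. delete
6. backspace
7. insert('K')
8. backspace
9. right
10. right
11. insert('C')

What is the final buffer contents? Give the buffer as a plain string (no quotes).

Answer: C

Derivation:
After op 1 (insert('O')): buf='OWTW' cursor=1
After op 2 (home): buf='OWTW' cursor=0
After op 3 (select(0,3) replace("Y")): buf='YW' cursor=1
After op 4 (backspace): buf='W' cursor=0
After op 5 (delete): buf='(empty)' cursor=0
After op 6 (backspace): buf='(empty)' cursor=0
After op 7 (insert('K')): buf='K' cursor=1
After op 8 (backspace): buf='(empty)' cursor=0
After op 9 (right): buf='(empty)' cursor=0
After op 10 (right): buf='(empty)' cursor=0
After op 11 (insert('C')): buf='C' cursor=1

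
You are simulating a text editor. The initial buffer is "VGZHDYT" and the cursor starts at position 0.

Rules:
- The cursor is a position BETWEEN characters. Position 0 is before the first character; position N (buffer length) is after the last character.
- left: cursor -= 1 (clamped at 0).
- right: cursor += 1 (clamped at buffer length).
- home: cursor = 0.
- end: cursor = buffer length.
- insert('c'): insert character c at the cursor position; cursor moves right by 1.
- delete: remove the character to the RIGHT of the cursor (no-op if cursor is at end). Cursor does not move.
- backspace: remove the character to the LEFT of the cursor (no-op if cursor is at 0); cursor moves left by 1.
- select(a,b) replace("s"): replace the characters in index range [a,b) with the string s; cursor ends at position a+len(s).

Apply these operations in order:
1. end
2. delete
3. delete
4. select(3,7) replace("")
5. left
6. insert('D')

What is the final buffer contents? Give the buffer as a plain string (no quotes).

After op 1 (end): buf='VGZHDYT' cursor=7
After op 2 (delete): buf='VGZHDYT' cursor=7
After op 3 (delete): buf='VGZHDYT' cursor=7
After op 4 (select(3,7) replace("")): buf='VGZ' cursor=3
After op 5 (left): buf='VGZ' cursor=2
After op 6 (insert('D')): buf='VGDZ' cursor=3

Answer: VGDZ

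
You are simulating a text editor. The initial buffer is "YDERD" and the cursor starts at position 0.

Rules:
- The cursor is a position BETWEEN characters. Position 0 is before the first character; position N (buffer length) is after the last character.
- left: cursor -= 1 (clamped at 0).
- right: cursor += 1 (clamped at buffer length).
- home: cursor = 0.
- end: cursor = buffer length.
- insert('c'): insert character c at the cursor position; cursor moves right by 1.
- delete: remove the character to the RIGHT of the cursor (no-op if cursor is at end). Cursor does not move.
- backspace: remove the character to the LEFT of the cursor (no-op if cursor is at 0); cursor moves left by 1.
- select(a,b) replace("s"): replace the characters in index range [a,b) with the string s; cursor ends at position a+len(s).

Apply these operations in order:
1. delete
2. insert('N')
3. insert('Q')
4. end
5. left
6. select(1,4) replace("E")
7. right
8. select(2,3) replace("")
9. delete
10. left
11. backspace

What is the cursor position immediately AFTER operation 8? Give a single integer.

Answer: 2

Derivation:
After op 1 (delete): buf='DERD' cursor=0
After op 2 (insert('N')): buf='NDERD' cursor=1
After op 3 (insert('Q')): buf='NQDERD' cursor=2
After op 4 (end): buf='NQDERD' cursor=6
After op 5 (left): buf='NQDERD' cursor=5
After op 6 (select(1,4) replace("E")): buf='NERD' cursor=2
After op 7 (right): buf='NERD' cursor=3
After op 8 (select(2,3) replace("")): buf='NED' cursor=2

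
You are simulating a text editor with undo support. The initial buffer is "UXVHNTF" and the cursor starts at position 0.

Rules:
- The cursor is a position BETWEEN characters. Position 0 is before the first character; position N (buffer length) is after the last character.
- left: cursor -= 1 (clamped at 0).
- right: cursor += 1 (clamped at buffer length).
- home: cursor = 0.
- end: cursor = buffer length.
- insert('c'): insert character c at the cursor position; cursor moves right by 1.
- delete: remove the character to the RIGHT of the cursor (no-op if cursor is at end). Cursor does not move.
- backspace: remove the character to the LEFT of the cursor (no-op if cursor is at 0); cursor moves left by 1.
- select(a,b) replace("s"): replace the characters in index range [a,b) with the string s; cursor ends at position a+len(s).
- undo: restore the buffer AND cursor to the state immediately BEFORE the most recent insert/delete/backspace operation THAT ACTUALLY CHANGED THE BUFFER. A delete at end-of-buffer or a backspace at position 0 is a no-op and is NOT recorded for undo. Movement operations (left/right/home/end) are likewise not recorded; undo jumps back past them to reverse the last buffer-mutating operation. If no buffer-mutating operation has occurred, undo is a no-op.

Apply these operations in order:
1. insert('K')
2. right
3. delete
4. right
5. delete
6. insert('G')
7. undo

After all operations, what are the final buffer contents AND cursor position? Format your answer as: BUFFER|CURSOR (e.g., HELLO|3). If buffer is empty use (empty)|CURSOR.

Answer: KUVNTF|3

Derivation:
After op 1 (insert('K')): buf='KUXVHNTF' cursor=1
After op 2 (right): buf='KUXVHNTF' cursor=2
After op 3 (delete): buf='KUVHNTF' cursor=2
After op 4 (right): buf='KUVHNTF' cursor=3
After op 5 (delete): buf='KUVNTF' cursor=3
After op 6 (insert('G')): buf='KUVGNTF' cursor=4
After op 7 (undo): buf='KUVNTF' cursor=3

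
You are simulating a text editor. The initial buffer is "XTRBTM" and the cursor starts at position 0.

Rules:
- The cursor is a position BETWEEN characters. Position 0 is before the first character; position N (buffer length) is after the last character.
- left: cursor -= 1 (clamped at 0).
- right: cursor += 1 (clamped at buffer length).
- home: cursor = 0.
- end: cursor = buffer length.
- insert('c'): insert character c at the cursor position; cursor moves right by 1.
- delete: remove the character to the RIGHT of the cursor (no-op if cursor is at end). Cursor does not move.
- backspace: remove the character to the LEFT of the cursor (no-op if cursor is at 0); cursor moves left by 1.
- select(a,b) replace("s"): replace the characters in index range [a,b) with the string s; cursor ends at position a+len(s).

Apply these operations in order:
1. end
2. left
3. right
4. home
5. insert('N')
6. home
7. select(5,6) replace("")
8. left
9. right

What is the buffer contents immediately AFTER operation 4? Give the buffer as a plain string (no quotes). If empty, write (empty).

Answer: XTRBTM

Derivation:
After op 1 (end): buf='XTRBTM' cursor=6
After op 2 (left): buf='XTRBTM' cursor=5
After op 3 (right): buf='XTRBTM' cursor=6
After op 4 (home): buf='XTRBTM' cursor=0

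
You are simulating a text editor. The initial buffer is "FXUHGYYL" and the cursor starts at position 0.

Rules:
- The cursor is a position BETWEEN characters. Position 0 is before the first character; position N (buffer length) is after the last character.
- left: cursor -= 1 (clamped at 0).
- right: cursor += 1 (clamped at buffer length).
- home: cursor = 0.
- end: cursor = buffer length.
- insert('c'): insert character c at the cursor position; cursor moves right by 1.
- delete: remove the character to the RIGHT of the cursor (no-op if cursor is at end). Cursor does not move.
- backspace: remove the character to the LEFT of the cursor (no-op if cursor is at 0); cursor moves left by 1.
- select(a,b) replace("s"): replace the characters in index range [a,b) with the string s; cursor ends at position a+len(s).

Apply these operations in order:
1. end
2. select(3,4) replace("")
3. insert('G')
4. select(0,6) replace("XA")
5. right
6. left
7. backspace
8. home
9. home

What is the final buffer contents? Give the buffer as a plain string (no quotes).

Answer: XYL

Derivation:
After op 1 (end): buf='FXUHGYYL' cursor=8
After op 2 (select(3,4) replace("")): buf='FXUGYYL' cursor=3
After op 3 (insert('G')): buf='FXUGGYYL' cursor=4
After op 4 (select(0,6) replace("XA")): buf='XAYL' cursor=2
After op 5 (right): buf='XAYL' cursor=3
After op 6 (left): buf='XAYL' cursor=2
After op 7 (backspace): buf='XYL' cursor=1
After op 8 (home): buf='XYL' cursor=0
After op 9 (home): buf='XYL' cursor=0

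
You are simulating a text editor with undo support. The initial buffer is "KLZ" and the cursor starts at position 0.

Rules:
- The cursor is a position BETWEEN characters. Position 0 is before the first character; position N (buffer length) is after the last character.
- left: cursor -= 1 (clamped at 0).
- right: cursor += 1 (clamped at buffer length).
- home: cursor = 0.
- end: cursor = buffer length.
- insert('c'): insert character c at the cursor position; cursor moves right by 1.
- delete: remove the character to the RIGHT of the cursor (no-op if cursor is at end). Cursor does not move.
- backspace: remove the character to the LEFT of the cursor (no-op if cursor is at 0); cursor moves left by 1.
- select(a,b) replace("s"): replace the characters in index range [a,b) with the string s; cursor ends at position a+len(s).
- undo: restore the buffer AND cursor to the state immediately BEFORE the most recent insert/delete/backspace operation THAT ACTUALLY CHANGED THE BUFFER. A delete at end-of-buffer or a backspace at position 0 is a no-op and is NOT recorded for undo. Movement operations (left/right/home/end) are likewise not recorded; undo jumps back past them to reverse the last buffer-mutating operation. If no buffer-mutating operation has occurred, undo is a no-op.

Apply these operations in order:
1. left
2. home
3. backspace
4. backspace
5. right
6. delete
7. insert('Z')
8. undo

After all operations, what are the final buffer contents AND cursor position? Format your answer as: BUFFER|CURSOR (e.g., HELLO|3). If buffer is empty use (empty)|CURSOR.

Answer: KZ|1

Derivation:
After op 1 (left): buf='KLZ' cursor=0
After op 2 (home): buf='KLZ' cursor=0
After op 3 (backspace): buf='KLZ' cursor=0
After op 4 (backspace): buf='KLZ' cursor=0
After op 5 (right): buf='KLZ' cursor=1
After op 6 (delete): buf='KZ' cursor=1
After op 7 (insert('Z')): buf='KZZ' cursor=2
After op 8 (undo): buf='KZ' cursor=1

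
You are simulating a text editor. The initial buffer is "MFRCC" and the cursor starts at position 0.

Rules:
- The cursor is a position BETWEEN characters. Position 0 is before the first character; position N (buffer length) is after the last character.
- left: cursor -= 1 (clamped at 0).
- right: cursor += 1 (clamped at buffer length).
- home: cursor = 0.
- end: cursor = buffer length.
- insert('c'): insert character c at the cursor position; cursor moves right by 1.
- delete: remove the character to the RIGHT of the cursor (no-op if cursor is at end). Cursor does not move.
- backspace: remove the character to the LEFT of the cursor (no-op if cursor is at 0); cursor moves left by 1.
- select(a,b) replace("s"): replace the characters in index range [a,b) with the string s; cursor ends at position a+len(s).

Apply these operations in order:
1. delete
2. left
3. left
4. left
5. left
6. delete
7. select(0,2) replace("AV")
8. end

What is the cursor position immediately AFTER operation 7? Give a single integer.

Answer: 2

Derivation:
After op 1 (delete): buf='FRCC' cursor=0
After op 2 (left): buf='FRCC' cursor=0
After op 3 (left): buf='FRCC' cursor=0
After op 4 (left): buf='FRCC' cursor=0
After op 5 (left): buf='FRCC' cursor=0
After op 6 (delete): buf='RCC' cursor=0
After op 7 (select(0,2) replace("AV")): buf='AVC' cursor=2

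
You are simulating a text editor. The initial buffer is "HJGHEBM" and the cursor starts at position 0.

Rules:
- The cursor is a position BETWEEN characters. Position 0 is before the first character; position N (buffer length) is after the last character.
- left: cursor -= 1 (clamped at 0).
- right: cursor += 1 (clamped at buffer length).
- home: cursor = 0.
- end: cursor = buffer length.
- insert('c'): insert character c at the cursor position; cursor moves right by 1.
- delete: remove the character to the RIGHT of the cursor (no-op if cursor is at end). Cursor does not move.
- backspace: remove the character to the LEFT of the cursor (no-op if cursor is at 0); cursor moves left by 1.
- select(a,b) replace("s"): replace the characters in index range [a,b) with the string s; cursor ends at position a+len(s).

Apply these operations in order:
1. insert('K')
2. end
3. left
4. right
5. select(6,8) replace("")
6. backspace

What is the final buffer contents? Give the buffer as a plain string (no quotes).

After op 1 (insert('K')): buf='KHJGHEBM' cursor=1
After op 2 (end): buf='KHJGHEBM' cursor=8
After op 3 (left): buf='KHJGHEBM' cursor=7
After op 4 (right): buf='KHJGHEBM' cursor=8
After op 5 (select(6,8) replace("")): buf='KHJGHE' cursor=6
After op 6 (backspace): buf='KHJGH' cursor=5

Answer: KHJGH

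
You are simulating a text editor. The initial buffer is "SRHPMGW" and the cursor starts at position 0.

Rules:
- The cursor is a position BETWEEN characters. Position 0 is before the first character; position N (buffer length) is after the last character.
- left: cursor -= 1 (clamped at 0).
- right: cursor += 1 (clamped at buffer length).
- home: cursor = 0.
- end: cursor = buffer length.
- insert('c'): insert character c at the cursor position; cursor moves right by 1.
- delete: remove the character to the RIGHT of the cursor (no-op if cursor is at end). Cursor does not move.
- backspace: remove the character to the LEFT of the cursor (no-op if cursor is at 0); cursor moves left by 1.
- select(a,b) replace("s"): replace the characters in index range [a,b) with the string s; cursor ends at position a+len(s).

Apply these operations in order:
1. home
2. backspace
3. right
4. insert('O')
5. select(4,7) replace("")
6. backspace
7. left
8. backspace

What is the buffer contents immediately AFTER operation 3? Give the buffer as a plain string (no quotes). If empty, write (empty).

After op 1 (home): buf='SRHPMGW' cursor=0
After op 2 (backspace): buf='SRHPMGW' cursor=0
After op 3 (right): buf='SRHPMGW' cursor=1

Answer: SRHPMGW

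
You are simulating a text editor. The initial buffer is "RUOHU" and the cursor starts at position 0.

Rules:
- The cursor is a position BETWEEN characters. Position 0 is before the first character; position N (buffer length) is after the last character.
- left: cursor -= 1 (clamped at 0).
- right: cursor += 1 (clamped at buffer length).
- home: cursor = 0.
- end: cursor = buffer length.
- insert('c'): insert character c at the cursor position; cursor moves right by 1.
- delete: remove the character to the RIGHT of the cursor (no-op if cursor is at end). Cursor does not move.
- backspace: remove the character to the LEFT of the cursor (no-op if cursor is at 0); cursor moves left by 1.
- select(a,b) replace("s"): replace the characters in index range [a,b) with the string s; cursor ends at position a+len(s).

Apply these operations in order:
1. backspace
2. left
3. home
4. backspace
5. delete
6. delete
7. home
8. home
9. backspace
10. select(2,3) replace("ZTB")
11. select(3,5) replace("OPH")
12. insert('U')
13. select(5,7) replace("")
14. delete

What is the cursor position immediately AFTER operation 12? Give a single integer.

After op 1 (backspace): buf='RUOHU' cursor=0
After op 2 (left): buf='RUOHU' cursor=0
After op 3 (home): buf='RUOHU' cursor=0
After op 4 (backspace): buf='RUOHU' cursor=0
After op 5 (delete): buf='UOHU' cursor=0
After op 6 (delete): buf='OHU' cursor=0
After op 7 (home): buf='OHU' cursor=0
After op 8 (home): buf='OHU' cursor=0
After op 9 (backspace): buf='OHU' cursor=0
After op 10 (select(2,3) replace("ZTB")): buf='OHZTB' cursor=5
After op 11 (select(3,5) replace("OPH")): buf='OHZOPH' cursor=6
After op 12 (insert('U')): buf='OHZOPHU' cursor=7

Answer: 7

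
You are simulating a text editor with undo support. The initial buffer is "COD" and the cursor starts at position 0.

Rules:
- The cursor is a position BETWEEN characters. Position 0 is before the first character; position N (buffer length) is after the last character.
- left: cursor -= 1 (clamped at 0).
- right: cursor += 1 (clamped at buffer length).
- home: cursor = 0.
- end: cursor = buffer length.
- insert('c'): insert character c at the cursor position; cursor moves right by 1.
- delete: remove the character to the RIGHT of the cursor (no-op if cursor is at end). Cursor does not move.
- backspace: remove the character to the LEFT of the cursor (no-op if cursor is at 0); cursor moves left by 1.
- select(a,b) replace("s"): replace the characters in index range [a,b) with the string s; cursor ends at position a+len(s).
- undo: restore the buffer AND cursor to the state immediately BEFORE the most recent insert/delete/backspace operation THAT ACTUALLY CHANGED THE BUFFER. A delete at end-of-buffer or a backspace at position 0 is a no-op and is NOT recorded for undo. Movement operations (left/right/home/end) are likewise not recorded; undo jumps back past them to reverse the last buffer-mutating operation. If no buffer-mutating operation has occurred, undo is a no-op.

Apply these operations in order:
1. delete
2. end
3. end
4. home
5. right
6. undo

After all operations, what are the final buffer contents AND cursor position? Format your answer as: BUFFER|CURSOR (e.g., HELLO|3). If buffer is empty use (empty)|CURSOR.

After op 1 (delete): buf='OD' cursor=0
After op 2 (end): buf='OD' cursor=2
After op 3 (end): buf='OD' cursor=2
After op 4 (home): buf='OD' cursor=0
After op 5 (right): buf='OD' cursor=1
After op 6 (undo): buf='COD' cursor=0

Answer: COD|0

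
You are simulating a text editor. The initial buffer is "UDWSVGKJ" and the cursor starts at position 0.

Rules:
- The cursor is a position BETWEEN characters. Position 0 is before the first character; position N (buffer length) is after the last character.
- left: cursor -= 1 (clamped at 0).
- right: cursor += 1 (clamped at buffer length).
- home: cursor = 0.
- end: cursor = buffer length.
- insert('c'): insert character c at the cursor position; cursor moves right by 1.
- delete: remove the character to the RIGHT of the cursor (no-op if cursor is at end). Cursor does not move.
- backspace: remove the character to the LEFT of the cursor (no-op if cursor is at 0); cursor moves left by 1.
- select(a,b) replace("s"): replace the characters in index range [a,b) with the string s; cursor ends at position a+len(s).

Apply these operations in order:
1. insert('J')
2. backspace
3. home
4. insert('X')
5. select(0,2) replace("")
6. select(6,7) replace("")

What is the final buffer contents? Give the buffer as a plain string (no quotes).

After op 1 (insert('J')): buf='JUDWSVGKJ' cursor=1
After op 2 (backspace): buf='UDWSVGKJ' cursor=0
After op 3 (home): buf='UDWSVGKJ' cursor=0
After op 4 (insert('X')): buf='XUDWSVGKJ' cursor=1
After op 5 (select(0,2) replace("")): buf='DWSVGKJ' cursor=0
After op 6 (select(6,7) replace("")): buf='DWSVGK' cursor=6

Answer: DWSVGK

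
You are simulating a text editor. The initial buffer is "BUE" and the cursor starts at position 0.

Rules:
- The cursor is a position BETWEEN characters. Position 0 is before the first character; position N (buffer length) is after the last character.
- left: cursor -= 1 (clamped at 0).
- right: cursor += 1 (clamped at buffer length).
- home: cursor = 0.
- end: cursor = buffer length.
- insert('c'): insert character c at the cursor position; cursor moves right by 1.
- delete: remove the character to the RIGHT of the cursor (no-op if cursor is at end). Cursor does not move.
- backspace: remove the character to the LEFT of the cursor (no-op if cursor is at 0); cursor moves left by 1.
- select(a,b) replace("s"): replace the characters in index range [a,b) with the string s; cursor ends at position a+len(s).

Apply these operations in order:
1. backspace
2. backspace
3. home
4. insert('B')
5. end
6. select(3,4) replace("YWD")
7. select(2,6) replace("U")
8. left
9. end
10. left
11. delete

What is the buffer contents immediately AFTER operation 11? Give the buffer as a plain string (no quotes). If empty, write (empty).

After op 1 (backspace): buf='BUE' cursor=0
After op 2 (backspace): buf='BUE' cursor=0
After op 3 (home): buf='BUE' cursor=0
After op 4 (insert('B')): buf='BBUE' cursor=1
After op 5 (end): buf='BBUE' cursor=4
After op 6 (select(3,4) replace("YWD")): buf='BBUYWD' cursor=6
After op 7 (select(2,6) replace("U")): buf='BBU' cursor=3
After op 8 (left): buf='BBU' cursor=2
After op 9 (end): buf='BBU' cursor=3
After op 10 (left): buf='BBU' cursor=2
After op 11 (delete): buf='BB' cursor=2

Answer: BB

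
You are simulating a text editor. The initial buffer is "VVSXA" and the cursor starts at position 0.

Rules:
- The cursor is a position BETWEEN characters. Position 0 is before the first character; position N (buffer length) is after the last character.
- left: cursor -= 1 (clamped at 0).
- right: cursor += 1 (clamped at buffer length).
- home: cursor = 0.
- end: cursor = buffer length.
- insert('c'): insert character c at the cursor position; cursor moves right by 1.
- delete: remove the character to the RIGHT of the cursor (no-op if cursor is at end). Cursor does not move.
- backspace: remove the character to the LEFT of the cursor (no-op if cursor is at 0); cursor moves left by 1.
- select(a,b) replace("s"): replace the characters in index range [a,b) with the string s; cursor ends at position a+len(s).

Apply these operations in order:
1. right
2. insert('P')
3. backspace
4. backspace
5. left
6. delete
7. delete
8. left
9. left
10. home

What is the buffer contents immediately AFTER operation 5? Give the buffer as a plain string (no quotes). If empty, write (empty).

Answer: VSXA

Derivation:
After op 1 (right): buf='VVSXA' cursor=1
After op 2 (insert('P')): buf='VPVSXA' cursor=2
After op 3 (backspace): buf='VVSXA' cursor=1
After op 4 (backspace): buf='VSXA' cursor=0
After op 5 (left): buf='VSXA' cursor=0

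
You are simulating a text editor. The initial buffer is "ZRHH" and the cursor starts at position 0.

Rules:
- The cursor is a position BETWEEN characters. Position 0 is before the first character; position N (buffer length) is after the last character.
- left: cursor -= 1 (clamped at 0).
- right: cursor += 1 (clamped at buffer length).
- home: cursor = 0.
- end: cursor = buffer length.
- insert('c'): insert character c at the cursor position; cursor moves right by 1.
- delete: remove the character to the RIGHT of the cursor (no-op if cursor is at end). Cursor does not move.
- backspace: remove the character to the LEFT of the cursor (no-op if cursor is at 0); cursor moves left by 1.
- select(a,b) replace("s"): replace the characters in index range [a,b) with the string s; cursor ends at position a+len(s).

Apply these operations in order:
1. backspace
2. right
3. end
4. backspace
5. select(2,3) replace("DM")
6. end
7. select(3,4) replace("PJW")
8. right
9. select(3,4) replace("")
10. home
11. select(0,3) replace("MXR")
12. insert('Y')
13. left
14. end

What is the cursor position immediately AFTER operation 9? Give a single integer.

After op 1 (backspace): buf='ZRHH' cursor=0
After op 2 (right): buf='ZRHH' cursor=1
After op 3 (end): buf='ZRHH' cursor=4
After op 4 (backspace): buf='ZRH' cursor=3
After op 5 (select(2,3) replace("DM")): buf='ZRDM' cursor=4
After op 6 (end): buf='ZRDM' cursor=4
After op 7 (select(3,4) replace("PJW")): buf='ZRDPJW' cursor=6
After op 8 (right): buf='ZRDPJW' cursor=6
After op 9 (select(3,4) replace("")): buf='ZRDJW' cursor=3

Answer: 3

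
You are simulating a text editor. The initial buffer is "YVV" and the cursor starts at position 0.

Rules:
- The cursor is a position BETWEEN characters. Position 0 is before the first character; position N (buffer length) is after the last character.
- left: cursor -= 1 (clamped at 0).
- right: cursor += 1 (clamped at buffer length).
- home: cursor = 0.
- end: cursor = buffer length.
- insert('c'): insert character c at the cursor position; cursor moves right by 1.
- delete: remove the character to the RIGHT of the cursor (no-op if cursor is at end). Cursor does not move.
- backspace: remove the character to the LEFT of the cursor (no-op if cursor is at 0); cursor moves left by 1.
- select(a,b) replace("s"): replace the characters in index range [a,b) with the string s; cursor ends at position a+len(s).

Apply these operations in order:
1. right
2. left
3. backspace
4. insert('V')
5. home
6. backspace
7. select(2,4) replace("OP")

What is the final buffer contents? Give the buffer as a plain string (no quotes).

After op 1 (right): buf='YVV' cursor=1
After op 2 (left): buf='YVV' cursor=0
After op 3 (backspace): buf='YVV' cursor=0
After op 4 (insert('V')): buf='VYVV' cursor=1
After op 5 (home): buf='VYVV' cursor=0
After op 6 (backspace): buf='VYVV' cursor=0
After op 7 (select(2,4) replace("OP")): buf='VYOP' cursor=4

Answer: VYOP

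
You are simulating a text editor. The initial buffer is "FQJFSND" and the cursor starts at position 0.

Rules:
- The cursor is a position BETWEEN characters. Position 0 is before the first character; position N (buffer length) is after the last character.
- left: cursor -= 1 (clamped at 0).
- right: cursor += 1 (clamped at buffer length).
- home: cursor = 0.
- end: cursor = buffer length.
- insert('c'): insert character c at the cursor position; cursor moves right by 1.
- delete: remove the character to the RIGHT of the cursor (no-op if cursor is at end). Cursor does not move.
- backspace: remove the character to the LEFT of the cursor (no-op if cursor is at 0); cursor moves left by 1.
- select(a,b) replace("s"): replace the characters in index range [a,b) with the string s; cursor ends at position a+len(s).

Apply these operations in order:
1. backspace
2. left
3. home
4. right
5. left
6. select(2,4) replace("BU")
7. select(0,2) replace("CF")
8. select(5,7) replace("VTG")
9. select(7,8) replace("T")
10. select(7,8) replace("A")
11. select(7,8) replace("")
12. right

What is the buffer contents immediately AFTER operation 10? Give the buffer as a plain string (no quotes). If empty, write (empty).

After op 1 (backspace): buf='FQJFSND' cursor=0
After op 2 (left): buf='FQJFSND' cursor=0
After op 3 (home): buf='FQJFSND' cursor=0
After op 4 (right): buf='FQJFSND' cursor=1
After op 5 (left): buf='FQJFSND' cursor=0
After op 6 (select(2,4) replace("BU")): buf='FQBUSND' cursor=4
After op 7 (select(0,2) replace("CF")): buf='CFBUSND' cursor=2
After op 8 (select(5,7) replace("VTG")): buf='CFBUSVTG' cursor=8
After op 9 (select(7,8) replace("T")): buf='CFBUSVTT' cursor=8
After op 10 (select(7,8) replace("A")): buf='CFBUSVTA' cursor=8

Answer: CFBUSVTA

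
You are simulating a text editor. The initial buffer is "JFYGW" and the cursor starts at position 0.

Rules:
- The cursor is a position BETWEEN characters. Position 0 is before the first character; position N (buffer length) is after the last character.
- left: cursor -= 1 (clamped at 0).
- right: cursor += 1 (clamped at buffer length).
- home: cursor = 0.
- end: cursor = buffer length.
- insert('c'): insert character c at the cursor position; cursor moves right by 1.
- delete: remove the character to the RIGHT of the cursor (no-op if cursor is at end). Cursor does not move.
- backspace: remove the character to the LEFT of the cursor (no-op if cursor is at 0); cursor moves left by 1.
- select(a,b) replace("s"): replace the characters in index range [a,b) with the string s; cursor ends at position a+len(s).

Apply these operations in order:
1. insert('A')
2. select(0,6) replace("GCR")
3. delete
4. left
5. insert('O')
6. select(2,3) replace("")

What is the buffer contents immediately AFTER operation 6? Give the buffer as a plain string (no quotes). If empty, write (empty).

Answer: GCR

Derivation:
After op 1 (insert('A')): buf='AJFYGW' cursor=1
After op 2 (select(0,6) replace("GCR")): buf='GCR' cursor=3
After op 3 (delete): buf='GCR' cursor=3
After op 4 (left): buf='GCR' cursor=2
After op 5 (insert('O')): buf='GCOR' cursor=3
After op 6 (select(2,3) replace("")): buf='GCR' cursor=2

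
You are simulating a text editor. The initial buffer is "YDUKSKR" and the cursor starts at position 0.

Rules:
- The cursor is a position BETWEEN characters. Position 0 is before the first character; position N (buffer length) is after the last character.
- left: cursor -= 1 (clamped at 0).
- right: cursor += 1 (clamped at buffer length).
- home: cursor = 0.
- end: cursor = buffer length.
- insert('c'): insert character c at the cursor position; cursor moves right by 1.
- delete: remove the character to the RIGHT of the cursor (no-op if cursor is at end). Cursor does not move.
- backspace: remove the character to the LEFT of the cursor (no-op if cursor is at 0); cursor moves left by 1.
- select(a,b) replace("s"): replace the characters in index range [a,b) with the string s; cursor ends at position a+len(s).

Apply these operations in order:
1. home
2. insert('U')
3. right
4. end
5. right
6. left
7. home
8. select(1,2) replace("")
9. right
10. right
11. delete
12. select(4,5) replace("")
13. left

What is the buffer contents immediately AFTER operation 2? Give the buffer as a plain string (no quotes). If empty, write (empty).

Answer: UYDUKSKR

Derivation:
After op 1 (home): buf='YDUKSKR' cursor=0
After op 2 (insert('U')): buf='UYDUKSKR' cursor=1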